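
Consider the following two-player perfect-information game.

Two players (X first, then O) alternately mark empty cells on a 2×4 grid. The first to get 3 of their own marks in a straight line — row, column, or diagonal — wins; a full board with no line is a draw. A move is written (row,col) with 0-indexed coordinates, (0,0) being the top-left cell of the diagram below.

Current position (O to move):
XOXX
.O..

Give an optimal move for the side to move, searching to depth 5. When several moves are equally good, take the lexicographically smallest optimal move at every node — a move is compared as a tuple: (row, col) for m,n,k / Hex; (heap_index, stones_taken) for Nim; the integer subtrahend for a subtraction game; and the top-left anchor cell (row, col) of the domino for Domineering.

[XOXX/.O..] O move#1: (1,0):+0/XOXX/OO.., (1,2):+1/XOXX/.OO.*, (1,3):+0/XOXX/.O.O
[XOXX/.OO.] X move#2: (1,0):-1/XOXX/XOO.*, (1,3):-1/XOXX/.OOX
[XOXX/XOO.] O move#3: (1,3):+1/XOXX/XOOO*
[XOXX/XOOO] end (terminal -1, X#4); searched XOXX/.O.. to 5

O's best at [XOXX/.O..]: (1,2)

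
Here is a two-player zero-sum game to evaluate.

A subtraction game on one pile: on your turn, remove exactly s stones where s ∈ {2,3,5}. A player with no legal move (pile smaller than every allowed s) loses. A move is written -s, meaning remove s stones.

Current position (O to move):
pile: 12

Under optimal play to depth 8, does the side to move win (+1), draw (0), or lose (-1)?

[12] O move#1: -2:-1/10, -3:-1/9, -5:+1/7*
[7] X move#2: -2:-1/5*, -3:-1/4, -5:-1/2
[5] O move#3: -2:-1/3, -3:-1/2, -5:+1/0*
[0] end (terminal -1, X#4); searched 12 to 8

value(12, O) = +1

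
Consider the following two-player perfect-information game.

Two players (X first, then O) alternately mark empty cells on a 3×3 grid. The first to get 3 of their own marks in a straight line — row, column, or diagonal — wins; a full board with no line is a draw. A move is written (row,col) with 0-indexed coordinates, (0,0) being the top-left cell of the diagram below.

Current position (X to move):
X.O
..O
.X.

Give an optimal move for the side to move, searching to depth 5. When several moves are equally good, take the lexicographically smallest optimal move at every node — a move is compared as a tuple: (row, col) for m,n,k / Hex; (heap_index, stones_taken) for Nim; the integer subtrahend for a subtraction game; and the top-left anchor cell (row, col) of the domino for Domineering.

[X.O/..O/.X.] X move#1: (0,1):-1/XXO/..O/.X., (1,0):-1/X.O/X.O/.X., (1,1):-1/X.O/.XO/.X., (2,0):-1/X.O/..O/XX., (2,2):+1/X.O/..O/.XX*
[X.O/..O/.XX] O move#2: (0,1):-1/XOO/..O/.XX*, (1,0):-1/X.O/O.O/.XX, (1,1):-1/X.O/.OO/.XX, (2,0):-1/X.O/..O/OXX
[XOO/..O/.XX] X move#3: (1,0):+1/XOO/X.O/.XX*, (1,1):+1/XOO/.XO/.XX, (2,0):+1/XOO/..O/XXX
[XOO/X.O/.XX] O move#4: (1,1):-1/XOO/XOO/.XX*, (2,0):-1/XOO/X.O/OXX
[XOO/XOO/.XX] X move#5: (2,0):+1/XOO/XOO/XXX*
[XOO/XOO/XXX] end (terminal -1, O#6); searched X.O/..O/.X. to 5

X's best at [X.O/..O/.X.]: (2,2)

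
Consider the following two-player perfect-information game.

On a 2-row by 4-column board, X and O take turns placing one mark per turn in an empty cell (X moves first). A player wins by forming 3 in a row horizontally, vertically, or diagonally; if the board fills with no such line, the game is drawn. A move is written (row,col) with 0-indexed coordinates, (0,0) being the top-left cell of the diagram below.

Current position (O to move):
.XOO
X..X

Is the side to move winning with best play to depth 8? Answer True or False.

[.XOO/X..X] O move#1: (0,0):+0/OXOO/X..X*, (1,1):+0/.XOO/XO.X, (1,2):+0/.XOO/X.OX
[OXOO/X..X] X move#2: (1,1):+0/OXOO/XX.X*, (1,2):+0/OXOO/X.XX
[OXOO/XX.X] O move#3: (1,2):+0/OXOO/XXOX*
[OXOO/XXOX] end (terminal +0, X#4); searched .XOO/X..X to 8

O winning at [.XOO/X..X]: False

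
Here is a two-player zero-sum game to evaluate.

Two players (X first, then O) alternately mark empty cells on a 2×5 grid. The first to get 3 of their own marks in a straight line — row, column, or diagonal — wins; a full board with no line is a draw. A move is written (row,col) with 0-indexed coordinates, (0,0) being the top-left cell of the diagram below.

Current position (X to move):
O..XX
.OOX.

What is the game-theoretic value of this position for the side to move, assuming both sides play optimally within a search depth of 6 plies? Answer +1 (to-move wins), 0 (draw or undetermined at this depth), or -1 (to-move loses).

value(O..XX/.OOX., X) = +1

p1 X@[O..XX/.OOX.]: (0,1)[OX.XX/.OOX.]-1 (0,2)[O.XXX/.OOX.]+1* (1,0)[O..XX/XOOX.]+0 (1,4)[O..XX/.OOXX]-1
p2 O@[O.XXX/.OOX.] terminal -1; root [O..XX/.OOX.] d6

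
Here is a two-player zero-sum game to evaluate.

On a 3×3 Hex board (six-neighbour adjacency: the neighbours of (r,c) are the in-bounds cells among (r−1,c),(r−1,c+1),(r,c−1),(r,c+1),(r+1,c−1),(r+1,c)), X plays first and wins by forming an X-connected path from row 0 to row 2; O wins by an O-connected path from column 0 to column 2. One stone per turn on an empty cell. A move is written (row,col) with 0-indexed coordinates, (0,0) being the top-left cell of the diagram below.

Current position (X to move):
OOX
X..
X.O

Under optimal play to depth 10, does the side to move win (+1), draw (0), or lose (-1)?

value(OOX/X../X.O, X) = +1

ply 1, X at OOX/X../X.O | (1,1)=+1→OOX/XX./X.O*; (1,2)=+1→OOX/X.X/X.O; (2,1)=+1→OOX/X../XXO
ply 2: OOX/XX./X.O is terminal -1 (O); from OOX/X../X.O depth 10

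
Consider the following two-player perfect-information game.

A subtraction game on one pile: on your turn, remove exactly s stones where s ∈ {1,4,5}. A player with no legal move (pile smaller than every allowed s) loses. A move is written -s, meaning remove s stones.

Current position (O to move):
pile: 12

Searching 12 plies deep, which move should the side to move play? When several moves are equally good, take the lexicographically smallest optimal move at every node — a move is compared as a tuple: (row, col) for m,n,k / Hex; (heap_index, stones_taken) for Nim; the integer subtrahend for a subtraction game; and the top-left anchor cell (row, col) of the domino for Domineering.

O's best at [12]: -4

ply 1, O at 12 | -1=-1→11; -4=+1→8*; -5=-1→7
ply 2, X at 8 | -1=-1→7*; -4=-1→4; -5=-1→3
ply 3, O at 7 | -1=-1→6; -4=-1→3; -5=+1→2*
ply 4, X at 2 | -1=-1→1*
ply 5, O at 1 | -1=+1→0*
ply 6: 0 is terminal -1 (X); from 12 depth 12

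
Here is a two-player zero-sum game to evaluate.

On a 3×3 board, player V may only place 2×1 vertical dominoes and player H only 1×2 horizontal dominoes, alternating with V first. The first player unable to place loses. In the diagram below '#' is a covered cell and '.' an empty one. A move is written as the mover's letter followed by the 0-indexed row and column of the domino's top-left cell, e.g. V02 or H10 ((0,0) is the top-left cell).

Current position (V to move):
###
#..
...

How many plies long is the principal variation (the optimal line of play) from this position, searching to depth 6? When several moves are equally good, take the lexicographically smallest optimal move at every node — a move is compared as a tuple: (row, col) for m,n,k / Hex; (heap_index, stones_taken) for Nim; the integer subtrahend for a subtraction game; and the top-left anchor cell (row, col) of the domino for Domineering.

[###/#../...] V move#1: V11:+1/###/##./.#.*, V12:-1/###/#.#/..#
[###/##./.#.] end (terminal -1, H#2); searched ###/#../... to 6

PV length from [###/#../...]: 1 ply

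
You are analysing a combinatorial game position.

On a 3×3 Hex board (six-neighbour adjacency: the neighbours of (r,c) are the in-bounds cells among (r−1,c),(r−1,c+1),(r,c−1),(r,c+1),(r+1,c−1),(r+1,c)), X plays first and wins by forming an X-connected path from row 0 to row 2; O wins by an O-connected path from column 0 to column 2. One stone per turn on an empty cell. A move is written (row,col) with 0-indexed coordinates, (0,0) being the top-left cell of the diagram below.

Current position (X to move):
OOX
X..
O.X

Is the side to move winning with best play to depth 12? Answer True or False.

X winning at [OOX/X../O.X]: True

ply 1, X at OOX/X../O.X | (1,1)=+1→OOX/XX./O.X*; (1,2)=+1→OOX/X.X/O.X; (2,1)=+1→OOX/X../OXX
ply 2, O at OOX/XX./O.X | (1,2)=-1→OOX/XXO/O.X*; (2,1)=-1→OOX/XX./OOX
ply 3, X at OOX/XXO/O.X | (2,1)=+1→OOX/XXO/OXX*
ply 4: OOX/XXO/OXX is terminal -1 (O); from OOX/X../O.X depth 12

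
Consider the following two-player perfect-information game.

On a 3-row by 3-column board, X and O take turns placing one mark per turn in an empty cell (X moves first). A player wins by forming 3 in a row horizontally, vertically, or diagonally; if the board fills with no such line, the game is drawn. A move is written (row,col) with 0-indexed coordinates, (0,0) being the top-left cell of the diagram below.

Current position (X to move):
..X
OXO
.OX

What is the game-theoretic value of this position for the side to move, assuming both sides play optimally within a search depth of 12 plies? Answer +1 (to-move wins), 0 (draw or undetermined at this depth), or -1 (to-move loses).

[..X/OXO/.OX] X move#1: (0,0):+1/X.X/OXO/.OX*, (0,1):+1/.XX/OXO/.OX, (2,0):+1/..X/OXO/XOX
[X.X/OXO/.OX] end (terminal -1, O#2); searched ..X/OXO/.OX to 12

value(..X/OXO/.OX, X) = +1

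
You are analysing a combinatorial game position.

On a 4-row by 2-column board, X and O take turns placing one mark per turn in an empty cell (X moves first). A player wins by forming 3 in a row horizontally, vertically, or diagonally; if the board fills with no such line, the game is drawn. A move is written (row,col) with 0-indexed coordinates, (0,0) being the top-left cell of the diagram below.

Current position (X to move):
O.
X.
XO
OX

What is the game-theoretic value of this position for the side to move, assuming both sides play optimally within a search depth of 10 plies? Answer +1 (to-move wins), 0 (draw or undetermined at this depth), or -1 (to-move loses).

[O./X./XO/OX] X move#1: (0,1):+0/OX/X./XO/OX*, (1,1):+0/O./XX/XO/OX
[OX/X./XO/OX] O move#2: (1,1):+0/OX/XO/XO/OX*
[OX/XO/XO/OX] end (terminal +0, X#3); searched O./X./XO/OX to 10

value(O./X./XO/OX, X) = 0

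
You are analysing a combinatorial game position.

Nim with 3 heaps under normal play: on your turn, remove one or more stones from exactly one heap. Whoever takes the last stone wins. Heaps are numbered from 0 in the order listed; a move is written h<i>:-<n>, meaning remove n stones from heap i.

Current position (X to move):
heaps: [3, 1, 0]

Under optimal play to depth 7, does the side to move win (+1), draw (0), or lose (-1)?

value((3,1,0), X) = +1

[(3,1,0)] X move#1: h0:-1:-1/(2,1,0), h0:-2:+1/(1,1,0)*, h0:-3:-1/(0,1,0), h1:-1:-1/(3,0,0)
[(1,1,0)] O move#2: h0:-1:-1/(0,1,0)*, h1:-1:-1/(1,0,0)
[(0,1,0)] X move#3: h1:-1:+1/(0,0,0)*
[(0,0,0)] end (terminal -1, O#4); searched (3,1,0) to 7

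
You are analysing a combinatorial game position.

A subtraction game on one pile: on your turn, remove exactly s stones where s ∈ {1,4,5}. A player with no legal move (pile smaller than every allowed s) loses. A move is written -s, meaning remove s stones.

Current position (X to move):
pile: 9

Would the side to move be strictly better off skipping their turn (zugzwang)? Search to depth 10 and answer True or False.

ply 1, X at 9 | -1=+1→8*; -4=-1→5; -5=-1→4
ply 2, O at 8 | -1=-1→7*; -4=-1→4; -5=-1→3
ply 3, X at 7 | -1=-1→6; -4=-1→3; -5=+1→2*
ply 4, O at 2 | -1=-1→1*
ply 5, X at 1 | -1=+1→0*
ply 6: 0 is terminal -1 (O); from 9 depth 10
if X skipped the turn, O would face:
~ ply 1, O at 9 | -1=+1→8*; -4=-1→5; -5=-1→4
~ ply 2, X at 8 | -1=-1→7*; -4=-1→4; -5=-1→3
~ ply 3, O at 7 | -1=-1→6; -4=-1→3; -5=+1→2*
~ ply 4, X at 2 | -1=-1→1*
~ ply 5, O at 1 | -1=+1→0*
~ ply 6: 0 is terminal -1 (X); from 9 depth 10
compare (X): move=+1 vs pass=-1

zugzwang(9, X) = False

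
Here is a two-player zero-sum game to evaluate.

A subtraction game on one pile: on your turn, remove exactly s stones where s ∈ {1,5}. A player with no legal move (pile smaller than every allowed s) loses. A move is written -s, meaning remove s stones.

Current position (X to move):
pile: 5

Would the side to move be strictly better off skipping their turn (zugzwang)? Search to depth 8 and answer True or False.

p1 X@[5]: -1[4]+1* -5[0]+1
p2 O@[4]: -1[3]-1*
p3 X@[3]: -1[2]+1*
p4 O@[2]: -1[1]-1*
p5 X@[1]: -1[0]+1*
p6 O@[0] terminal -1; root [5] d8
pass branch (O moves first from the same position):
  | p1 O@[5]: -1[4]+1* -5[0]+1
  | p2 X@[4]: -1[3]-1*
  | p3 O@[3]: -1[2]+1*
  | p4 X@[2]: -1[1]-1*
  | p5 O@[1]: -1[0]+1*
  | p6 X@[0] terminal -1; root [5] d8
X moving scores +1; X passing scores -1

zugzwang(5, X) = False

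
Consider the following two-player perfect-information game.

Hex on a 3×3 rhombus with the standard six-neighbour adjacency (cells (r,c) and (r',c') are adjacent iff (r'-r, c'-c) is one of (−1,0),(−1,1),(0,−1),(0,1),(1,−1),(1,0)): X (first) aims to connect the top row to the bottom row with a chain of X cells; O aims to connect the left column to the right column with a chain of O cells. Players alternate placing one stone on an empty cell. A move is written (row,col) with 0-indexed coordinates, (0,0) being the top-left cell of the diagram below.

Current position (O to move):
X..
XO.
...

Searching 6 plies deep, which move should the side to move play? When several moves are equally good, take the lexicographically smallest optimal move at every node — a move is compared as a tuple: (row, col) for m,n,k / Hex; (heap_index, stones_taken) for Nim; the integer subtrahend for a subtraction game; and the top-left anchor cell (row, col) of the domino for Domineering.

p1 O@[X../XO./...]: (0,1)[XO./XO./...]-1 (0,2)[X.O/XO./...]-1 (1,2)[X../XOO/...]-1 (2,0)[X../XO./O..]+1* (2,1)[X../XO./.O.]-1 (2,2)[X../XO./..O]-1
p2 X@[X../XO./O..]: (0,1)[XX./XO./O..]-1* (0,2)[X.X/XO./O..]-1 (1,2)[X../XOX/O..]-1 (2,1)[X../XO./OX.]-1 (2,2)[X../XO./O.X]-1
p3 O@[XX./XO./O..]: (0,2)[XXO/XO./O..]+1* (1,2)[XX./XOO/O..]+1 (2,1)[XX./XO./OO.]+1 (2,2)[XX./XO./O.O]+1
p4 X@[XXO/XO./O..] terminal -1; root [X../XO./...] d6

O's best at [X../XO./...]: (2,0)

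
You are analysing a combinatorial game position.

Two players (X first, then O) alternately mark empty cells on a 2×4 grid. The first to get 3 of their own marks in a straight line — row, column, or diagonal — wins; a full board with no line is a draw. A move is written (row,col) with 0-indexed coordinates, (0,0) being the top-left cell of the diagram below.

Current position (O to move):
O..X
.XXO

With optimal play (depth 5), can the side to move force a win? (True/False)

O winning at [O..X/.XXO]: False

[O..X/.XXO] O move#1: (0,1):-1/OO.X/.XXO, (0,2):-1/O.OX/.XXO, (1,0):+0/O..X/OXXO*
[O..X/OXXO] X move#2: (0,1):+0/OX.X/OXXO*, (0,2):+0/O.XX/OXXO
[OX.X/OXXO] O move#3: (0,2):+0/OXOX/OXXO*
[OXOX/OXXO] end (terminal +0, X#4); searched O..X/.XXO to 5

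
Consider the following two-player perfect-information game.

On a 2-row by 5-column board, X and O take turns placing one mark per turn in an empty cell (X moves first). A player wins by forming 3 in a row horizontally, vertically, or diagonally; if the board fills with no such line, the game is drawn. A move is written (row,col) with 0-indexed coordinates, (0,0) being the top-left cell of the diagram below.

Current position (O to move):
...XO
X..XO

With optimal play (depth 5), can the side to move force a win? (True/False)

O winning at [...XO/X..XO]: False

ply 1, O at ...XO/X..XO | (0,0)=+0→O..XO/X..XO*; (0,1)=+0→.O.XO/X..XO; (0,2)=+0→..OXO/X..XO; (1,1)=+0→...XO/XO.XO; (1,2)=+0→...XO/X.OXO
ply 2, X at O..XO/X..XO | (0,1)=+0→OX.XO/X..XO*; (0,2)=+0→O.XXO/X..XO; (1,1)=+0→O..XO/XX.XO; (1,2)=+0→O..XO/X.XXO
ply 3, O at OX.XO/X..XO | (0,2)=+0→OXOXO/X..XO*; (1,1)=-1→OX.XO/XO.XO; (1,2)=-1→OX.XO/X.OXO
ply 4, X at OXOXO/X..XO | (1,1)=+0→OXOXO/XX.XO*; (1,2)=+0→OXOXO/X.XXO
ply 5, O at OXOXO/XX.XO | (1,2)=+0→OXOXO/XXOXO*
ply 6: OXOXO/XXOXO is terminal +0 (X); from ...XO/X..XO depth 5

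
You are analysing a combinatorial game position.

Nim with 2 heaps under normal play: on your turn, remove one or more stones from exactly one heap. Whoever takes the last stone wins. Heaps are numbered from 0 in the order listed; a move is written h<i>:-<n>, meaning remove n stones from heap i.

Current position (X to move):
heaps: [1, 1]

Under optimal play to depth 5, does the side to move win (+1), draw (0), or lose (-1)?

ply 1, X at (1,1) | h0:-1=-1→(0,1)*; h1:-1=-1→(1,0)
ply 2, O at (0,1) | h1:-1=+1→(0,0)*
ply 3: (0,0) is terminal -1 (X); from (1,1) depth 5

value((1,1), X) = -1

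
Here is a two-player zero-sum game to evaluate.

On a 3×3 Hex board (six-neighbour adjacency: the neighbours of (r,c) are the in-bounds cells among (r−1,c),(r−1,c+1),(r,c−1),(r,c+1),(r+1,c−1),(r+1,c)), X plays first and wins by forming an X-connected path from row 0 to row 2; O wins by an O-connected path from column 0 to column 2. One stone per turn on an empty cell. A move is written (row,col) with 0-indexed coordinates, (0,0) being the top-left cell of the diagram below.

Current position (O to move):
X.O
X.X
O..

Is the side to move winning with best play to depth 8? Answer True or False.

O winning at [X.O/X.X/O..]: True

ply 1, O at X.O/X.X/O.. | (0,1)=-1→XOO/X.X/O..; (1,1)=+1→X.O/XOX/O..*; (2,1)=+1→X.O/X.X/OO.; (2,2)=+1→X.O/X.X/O.O
ply 2: X.O/XOX/O.. is terminal -1 (X); from X.O/X.X/O.. depth 8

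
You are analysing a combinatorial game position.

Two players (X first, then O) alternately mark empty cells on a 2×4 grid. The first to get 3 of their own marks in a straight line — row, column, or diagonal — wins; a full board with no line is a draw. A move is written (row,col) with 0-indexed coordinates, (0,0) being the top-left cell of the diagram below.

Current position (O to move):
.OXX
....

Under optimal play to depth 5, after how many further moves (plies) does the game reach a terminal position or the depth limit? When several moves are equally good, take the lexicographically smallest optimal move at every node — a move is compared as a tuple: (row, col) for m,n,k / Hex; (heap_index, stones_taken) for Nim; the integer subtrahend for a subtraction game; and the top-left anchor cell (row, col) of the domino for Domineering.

[.OXX/....] O move#1: (0,0):+0/OOXX/....*, (1,0):+0/.OXX/O..., (1,1):+0/.OXX/.O.., (1,2):+0/.OXX/..O., (1,3):+0/.OXX/...O
[OOXX/....] X move#2: (1,0):+0/OOXX/X...*, (1,1):+0/OOXX/.X.., (1,2):+0/OOXX/..X., (1,3):+0/OOXX/...X
[OOXX/X...] O move#3: (1,1):+0/OOXX/XO..*, (1,2):+0/OOXX/X.O., (1,3):+0/OOXX/X..O
[OOXX/XO..] X move#4: (1,2):+0/OOXX/XOX.*, (1,3):+0/OOXX/XO.X
[OOXX/XOX.] O move#5: (1,3):+0/OOXX/XOXO*
[OOXX/XOXO] end (terminal +0, X#6); searched .OXX/.... to 5

PV length from [.OXX/....]: 5 plies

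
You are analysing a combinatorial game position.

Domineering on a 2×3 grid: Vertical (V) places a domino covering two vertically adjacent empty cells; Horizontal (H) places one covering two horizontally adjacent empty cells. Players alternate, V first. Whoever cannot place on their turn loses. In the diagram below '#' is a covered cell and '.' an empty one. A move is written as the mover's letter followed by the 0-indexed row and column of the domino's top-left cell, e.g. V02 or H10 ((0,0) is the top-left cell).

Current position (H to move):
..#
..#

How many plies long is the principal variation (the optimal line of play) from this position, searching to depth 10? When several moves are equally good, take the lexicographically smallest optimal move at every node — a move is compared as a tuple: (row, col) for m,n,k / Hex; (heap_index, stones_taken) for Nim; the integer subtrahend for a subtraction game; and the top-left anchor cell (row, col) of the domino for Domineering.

PV length from [..#/..#]: 1 ply

ply 1, H at ..#/..# | H00=+1→###/..#*; H10=+1→..#/###
ply 2: ###/..# is terminal -1 (V); from ..#/..# depth 10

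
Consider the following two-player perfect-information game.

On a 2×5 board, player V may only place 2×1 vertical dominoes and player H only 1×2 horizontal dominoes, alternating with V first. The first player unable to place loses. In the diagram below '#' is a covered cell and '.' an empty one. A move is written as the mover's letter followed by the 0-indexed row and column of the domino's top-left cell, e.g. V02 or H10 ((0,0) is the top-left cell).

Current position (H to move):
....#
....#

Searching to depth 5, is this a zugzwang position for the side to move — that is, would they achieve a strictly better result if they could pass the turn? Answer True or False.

zugzwang(....#/....#, H) = False

ply 1, H at ....#/....# | H00=-1→##..#/....#; H01=+1→.##.#/....#*; H02=-1→..###/....#; H10=-1→....#/##..#; H11=+1→....#/.##.#; H12=-1→....#/..###
ply 2, V at .##.#/....# | V00=-1→###.#/#...#*; V03=-1→.####/...##
ply 3, H at ###.#/#...# | H11=-1→###.#/###.#; H12=+1→###.#/#.###*
ply 4: ###.#/#.### is terminal -1 (V); from ....#/....# depth 5
pass branch (V moves first from the same position):
  | ply 1, V at ....#/....# | V00=-1→#...#/#...#*; V01=-1→.#..#/.#..#; V02=-1→..#.#/..#.#; V03=-1→...##/...##
  | ply 2, H at #...#/#...# | H01=+1→###.#/#...#*; H02=+1→#.###/#...#; H11=+1→#...#/###.#; H12=+1→#...#/#.###
  | ply 3, V at ###.#/#...# | V03=-1→#####/#..##*
  | ply 4, H at #####/#..## | H11=+1→#####/#####*
  | ply 5: #####/##### is terminal -1 (V); from ....#/....# depth 5
H moving scores +1; H passing scores +1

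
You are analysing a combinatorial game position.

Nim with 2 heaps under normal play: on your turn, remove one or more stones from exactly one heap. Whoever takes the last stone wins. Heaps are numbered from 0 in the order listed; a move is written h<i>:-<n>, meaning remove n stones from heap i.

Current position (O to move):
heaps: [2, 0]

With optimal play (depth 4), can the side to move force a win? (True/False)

p1 O@[(2,0)]: h0:-1[(1,0)]-1 h0:-2[(0,0)]+1*
p2 X@[(0,0)] terminal -1; root [(2,0)] d4

O winning at [(2,0)]: True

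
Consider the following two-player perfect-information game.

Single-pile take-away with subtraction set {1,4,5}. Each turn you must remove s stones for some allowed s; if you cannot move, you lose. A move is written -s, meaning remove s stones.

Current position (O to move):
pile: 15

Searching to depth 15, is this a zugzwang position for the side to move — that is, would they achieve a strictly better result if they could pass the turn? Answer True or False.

zugzwang(15, O) = False

ply 1, O at 15 | -1=-1→14; -4=-1→11; -5=+1→10*
ply 2, X at 10 | -1=-1→9*; -4=-1→6; -5=-1→5
ply 3, O at 9 | -1=+1→8*; -4=-1→5; -5=-1→4
ply 4, X at 8 | -1=-1→7*; -4=-1→4; -5=-1→3
ply 5, O at 7 | -1=-1→6; -4=-1→3; -5=+1→2*
ply 6, X at 2 | -1=-1→1*
ply 7, O at 1 | -1=+1→0*
ply 8: 0 is terminal -1 (X); from 15 depth 15
suppose O passes — search the same position with X to move:
pass> ply 1, X at 15 | -1=-1→14; -4=-1→11; -5=+1→10*
pass> ply 2, O at 10 | -1=-1→9*; -4=-1→6; -5=-1→5
pass> ply 3, X at 9 | -1=+1→8*; -4=-1→5; -5=-1→4
pass> ply 4, O at 8 | -1=-1→7*; -4=-1→4; -5=-1→3
pass> ply 5, X at 7 | -1=-1→6; -4=-1→3; -5=+1→2*
pass> ply 6, O at 2 | -1=-1→1*
pass> ply 7, X at 1 | -1=+1→0*
pass> ply 8: 0 is terminal -1 (O); from 15 depth 15
for O: play +1, pass -1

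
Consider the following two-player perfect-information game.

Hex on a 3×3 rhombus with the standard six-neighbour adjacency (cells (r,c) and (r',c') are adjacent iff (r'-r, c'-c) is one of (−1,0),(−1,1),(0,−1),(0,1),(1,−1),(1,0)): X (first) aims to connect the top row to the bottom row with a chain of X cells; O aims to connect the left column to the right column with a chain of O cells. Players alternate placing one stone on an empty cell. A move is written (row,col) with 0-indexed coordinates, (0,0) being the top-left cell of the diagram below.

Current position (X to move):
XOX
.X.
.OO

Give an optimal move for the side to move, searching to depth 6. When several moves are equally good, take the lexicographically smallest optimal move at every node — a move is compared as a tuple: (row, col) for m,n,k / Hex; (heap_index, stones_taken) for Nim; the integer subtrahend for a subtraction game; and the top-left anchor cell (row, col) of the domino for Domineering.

[XOX/.X./.OO] X move#1: (1,0):-1/XOX/XX./.OO, (1,2):-1/XOX/.XX/.OO, (2,0):+1/XOX/.X./XOO*
[XOX/.X./XOO] end (terminal -1, O#2); searched XOX/.X./.OO to 6

X's best at [XOX/.X./.OO]: (2,0)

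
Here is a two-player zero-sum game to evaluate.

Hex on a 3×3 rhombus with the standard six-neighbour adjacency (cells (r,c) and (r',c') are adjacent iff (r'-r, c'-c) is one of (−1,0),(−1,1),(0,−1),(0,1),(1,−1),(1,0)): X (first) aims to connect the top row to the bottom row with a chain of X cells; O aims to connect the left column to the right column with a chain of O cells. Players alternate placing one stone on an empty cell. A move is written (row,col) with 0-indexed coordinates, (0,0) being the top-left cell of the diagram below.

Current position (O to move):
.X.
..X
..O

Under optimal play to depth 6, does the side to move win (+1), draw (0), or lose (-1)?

value(.X./..X/..O, O) = +1

p1 O@[.X./..X/..O]: (0,0)[OX./..X/..O]-1 (0,2)[.XO/..X/..O]-1 (1,0)[.X./O.X/..O]-1 (1,1)[.X./.OX/..O]+1* (2,0)[.X./..X/O.O]-1 (2,1)[.X./..X/.OO]-1
p2 X@[.X./.OX/..O]: (0,0)[XX./.OX/..O]-1* (0,2)[.XX/.OX/..O]-1 (1,0)[.X./XOX/..O]-1 (2,0)[.X./.OX/X.O]-1 (2,1)[.X./.OX/.XO]-1
p3 O@[XX./.OX/..O]: (0,2)[XXO/.OX/..O]+1* (1,0)[XX./OOX/..O]+1 (2,0)[XX./.OX/O.O]+1 (2,1)[XX./.OX/.OO]+1
p4 X@[XXO/.OX/..O]: (1,0)[XXO/XOX/..O]-1* (2,0)[XXO/.OX/X.O]-1 (2,1)[XXO/.OX/.XO]-1
p5 O@[XXO/XOX/..O]: (2,0)[XXO/XOX/O.O]+1* (2,1)[XXO/XOX/.OO]-1
p6 X@[XXO/XOX/O.O] terminal -1; root [.X./..X/..O] d6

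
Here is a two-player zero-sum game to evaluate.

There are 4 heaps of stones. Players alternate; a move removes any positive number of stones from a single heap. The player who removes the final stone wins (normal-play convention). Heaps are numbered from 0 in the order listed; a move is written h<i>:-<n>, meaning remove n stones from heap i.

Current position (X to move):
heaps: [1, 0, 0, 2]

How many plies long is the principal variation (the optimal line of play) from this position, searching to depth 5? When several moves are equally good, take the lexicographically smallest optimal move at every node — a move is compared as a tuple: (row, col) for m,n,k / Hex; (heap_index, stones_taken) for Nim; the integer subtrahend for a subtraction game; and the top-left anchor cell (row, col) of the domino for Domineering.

p1 X@[(1,0,0,2)]: h0:-1[(0,0,0,2)]-1 h3:-1[(1,0,0,1)]+1* h3:-2[(1,0,0,0)]-1
p2 O@[(1,0,0,1)]: h0:-1[(0,0,0,1)]-1* h3:-1[(1,0,0,0)]-1
p3 X@[(0,0,0,1)]: h3:-1[(0,0,0,0)]+1*
p4 O@[(0,0,0,0)] terminal -1; root [(1,0,0,2)] d5

PV length from [(1,0,0,2)]: 3 plies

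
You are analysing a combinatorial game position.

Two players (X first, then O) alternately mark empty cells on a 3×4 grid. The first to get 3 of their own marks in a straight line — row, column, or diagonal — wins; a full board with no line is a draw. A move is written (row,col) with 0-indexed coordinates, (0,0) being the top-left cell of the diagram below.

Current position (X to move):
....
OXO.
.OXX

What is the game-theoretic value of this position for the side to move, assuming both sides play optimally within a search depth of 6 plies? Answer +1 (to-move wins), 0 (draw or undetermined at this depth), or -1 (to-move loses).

ply 1, X at ..../OXO./.OXX | (0,0)=+1→X.../OXO./.OXX*; (0,1)=-1→.X../OXO./.OXX; (0,2)=-1→..X./OXO./.OXX; (0,3)=+1→...X/OXO./.OXX; (1,3)=-1→..../OXOX/.OXX; (2,0)=-1→..../OXO./XOXX
ply 2: X.../OXO./.OXX is terminal -1 (O); from ..../OXO./.OXX depth 6

value(..../OXO./.OXX, X) = +1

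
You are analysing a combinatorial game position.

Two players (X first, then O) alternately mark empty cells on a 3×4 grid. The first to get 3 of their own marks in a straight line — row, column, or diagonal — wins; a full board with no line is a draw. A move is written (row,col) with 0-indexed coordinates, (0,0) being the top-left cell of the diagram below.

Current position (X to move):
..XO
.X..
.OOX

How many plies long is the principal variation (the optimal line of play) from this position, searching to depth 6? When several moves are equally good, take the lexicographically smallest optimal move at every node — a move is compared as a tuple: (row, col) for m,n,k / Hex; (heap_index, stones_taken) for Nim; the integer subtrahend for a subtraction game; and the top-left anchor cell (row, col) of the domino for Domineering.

[..XO/.X../.OOX] X move#1: (0,0):-1/X.XO/.X../.OOX, (0,1):-1/.XXO/.X../.OOX, (1,0):-1/..XO/XX../.OOX, (1,2):-1/..XO/.XX./.OOX, (1,3):-1/..XO/.X.X/.OOX, (2,0):+1/..XO/.X../XOOX*
[..XO/.X../XOOX] end (terminal -1, O#2); searched ..XO/.X../.OOX to 6

PV length from [..XO/.X../.OOX]: 1 ply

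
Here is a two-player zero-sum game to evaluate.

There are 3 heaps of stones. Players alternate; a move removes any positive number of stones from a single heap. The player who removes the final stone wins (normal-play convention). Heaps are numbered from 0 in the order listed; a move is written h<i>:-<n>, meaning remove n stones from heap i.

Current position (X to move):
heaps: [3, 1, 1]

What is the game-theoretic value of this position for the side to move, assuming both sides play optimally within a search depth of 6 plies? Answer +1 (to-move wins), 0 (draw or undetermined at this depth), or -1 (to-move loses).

ply 1, X at (3,1,1) | h0:-1=-1→(2,1,1); h0:-2=-1→(1,1,1); h0:-3=+1→(0,1,1)*; h1:-1=-1→(3,0,1); h2:-1=-1→(3,1,0)
ply 2, O at (0,1,1) | h1:-1=-1→(0,0,1)*; h2:-1=-1→(0,1,0)
ply 3, X at (0,0,1) | h2:-1=+1→(0,0,0)*
ply 4: (0,0,0) is terminal -1 (O); from (3,1,1) depth 6

value((3,1,1), X) = +1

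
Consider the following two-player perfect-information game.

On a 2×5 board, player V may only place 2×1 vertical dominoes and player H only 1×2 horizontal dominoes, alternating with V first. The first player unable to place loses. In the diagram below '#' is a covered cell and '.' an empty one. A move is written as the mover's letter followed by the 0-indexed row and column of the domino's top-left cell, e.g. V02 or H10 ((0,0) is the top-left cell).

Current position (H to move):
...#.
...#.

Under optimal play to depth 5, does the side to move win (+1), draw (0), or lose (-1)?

p1 H@[...#./...#.]: H00[##.#./...#.]-1* H01[.###./...#.]-1 H10[...#./##.#.]-1 H11[...#./.###.]-1
p2 V@[##.#./...#.]: V02[####./..##.]+1* V04[##.##/...##]-1
p3 H@[####./..##.]: H10[####./####.]-1*
p4 V@[####./####.]: V04[#####/#####]+1*
p5 H@[#####/#####] terminal -1; root [...#./...#.] d5

value(...#./...#., H) = -1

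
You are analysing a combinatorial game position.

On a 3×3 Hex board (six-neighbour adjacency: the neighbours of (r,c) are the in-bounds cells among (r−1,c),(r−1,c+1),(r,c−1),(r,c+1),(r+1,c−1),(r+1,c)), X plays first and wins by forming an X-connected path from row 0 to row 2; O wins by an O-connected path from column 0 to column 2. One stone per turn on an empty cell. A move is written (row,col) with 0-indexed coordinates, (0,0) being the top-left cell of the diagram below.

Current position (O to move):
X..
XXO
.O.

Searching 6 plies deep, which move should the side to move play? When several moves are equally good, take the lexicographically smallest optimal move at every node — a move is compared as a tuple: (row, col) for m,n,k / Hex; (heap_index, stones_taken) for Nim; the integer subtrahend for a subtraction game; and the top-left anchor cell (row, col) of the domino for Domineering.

O's best at [X../XXO/.O.]: (2,0)

[X../XXO/.O.] O move#1: (0,1):-1/XO./XXO/.O., (0,2):-1/X.O/XXO/.O., (2,0):+1/X../XXO/OO.*, (2,2):-1/X../XXO/.OO
[X../XXO/OO.] end (terminal -1, X#2); searched X../XXO/.O. to 6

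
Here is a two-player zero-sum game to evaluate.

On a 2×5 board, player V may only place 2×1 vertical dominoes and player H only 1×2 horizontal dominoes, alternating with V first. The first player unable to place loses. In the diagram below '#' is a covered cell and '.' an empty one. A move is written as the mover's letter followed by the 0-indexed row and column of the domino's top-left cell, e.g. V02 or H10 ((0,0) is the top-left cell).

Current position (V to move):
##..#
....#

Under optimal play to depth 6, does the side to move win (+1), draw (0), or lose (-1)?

value(##..#/....#, V) = +1

ply 1, V at ##..#/....# | V02=+1→###.#/..#.#*; V03=-1→##.##/...##
ply 2, H at ###.#/..#.# | H10=-1→###.#/###.#*
ply 3, V at ###.#/###.# | V03=+1→#####/#####*
ply 4: #####/##### is terminal -1 (H); from ##..#/....# depth 6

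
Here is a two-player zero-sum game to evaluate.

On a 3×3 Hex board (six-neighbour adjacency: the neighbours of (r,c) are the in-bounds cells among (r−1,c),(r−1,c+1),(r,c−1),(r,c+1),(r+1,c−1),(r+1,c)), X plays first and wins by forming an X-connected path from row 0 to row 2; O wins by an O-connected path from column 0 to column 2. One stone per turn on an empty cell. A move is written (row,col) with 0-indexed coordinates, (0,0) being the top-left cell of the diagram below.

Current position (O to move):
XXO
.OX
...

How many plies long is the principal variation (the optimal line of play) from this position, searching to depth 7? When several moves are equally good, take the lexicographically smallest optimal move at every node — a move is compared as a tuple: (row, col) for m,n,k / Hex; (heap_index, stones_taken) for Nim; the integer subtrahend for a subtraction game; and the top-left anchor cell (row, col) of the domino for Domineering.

ply 1, O at XXO/.OX/... | (1,0)=+1→XXO/OOX/...*; (2,0)=+1→XXO/.OX/O..; (2,1)=+1→XXO/.OX/.O.; (2,2)=+1→XXO/.OX/..O
ply 2: XXO/OOX/... is terminal -1 (X); from XXO/.OX/... depth 7

PV length from [XXO/.OX/...]: 1 ply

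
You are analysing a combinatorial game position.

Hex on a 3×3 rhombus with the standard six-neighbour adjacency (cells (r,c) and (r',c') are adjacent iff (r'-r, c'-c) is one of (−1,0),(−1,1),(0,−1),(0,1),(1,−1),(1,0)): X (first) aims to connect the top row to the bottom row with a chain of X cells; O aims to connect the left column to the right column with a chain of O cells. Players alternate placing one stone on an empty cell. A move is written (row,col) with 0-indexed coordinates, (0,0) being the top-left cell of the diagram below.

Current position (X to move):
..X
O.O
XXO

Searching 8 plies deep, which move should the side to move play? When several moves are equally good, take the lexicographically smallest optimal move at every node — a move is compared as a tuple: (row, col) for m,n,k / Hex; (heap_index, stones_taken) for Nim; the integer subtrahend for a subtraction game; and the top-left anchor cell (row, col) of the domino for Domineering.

[..X/O.O/XXO] X move#1: (0,0):-1/X.X/O.O/XXO, (0,1):-1/.XX/O.O/XXO, (1,1):+1/..X/OXO/XXO*
[..X/OXO/XXO] end (terminal -1, O#2); searched ..X/O.O/XXO to 8

X's best at [..X/O.O/XXO]: (1,1)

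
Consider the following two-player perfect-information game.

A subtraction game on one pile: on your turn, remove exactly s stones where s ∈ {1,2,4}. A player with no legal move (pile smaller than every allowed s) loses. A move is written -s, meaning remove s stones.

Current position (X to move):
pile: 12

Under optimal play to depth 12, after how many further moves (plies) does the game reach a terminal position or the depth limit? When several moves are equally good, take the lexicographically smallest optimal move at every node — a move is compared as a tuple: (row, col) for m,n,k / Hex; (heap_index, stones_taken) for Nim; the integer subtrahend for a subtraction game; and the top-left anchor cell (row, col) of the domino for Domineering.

ply 1, X at 12 | -1=-1→11*; -2=-1→10; -4=-1→8
ply 2, O at 11 | -1=-1→10; -2=+1→9*; -4=-1→7
ply 3, X at 9 | -1=-1→8*; -2=-1→7; -4=-1→5
ply 4, O at 8 | -1=-1→7; -2=+1→6*; -4=-1→4
ply 5, X at 6 | -1=-1→5*; -2=-1→4; -4=-1→2
ply 6, O at 5 | -1=-1→4; -2=+1→3*; -4=-1→1
ply 7, X at 3 | -1=-1→2*; -2=-1→1
ply 8, O at 2 | -1=-1→1; -2=+1→0*
ply 9: 0 is terminal -1 (X); from 12 depth 12

PV length from [12]: 8 plies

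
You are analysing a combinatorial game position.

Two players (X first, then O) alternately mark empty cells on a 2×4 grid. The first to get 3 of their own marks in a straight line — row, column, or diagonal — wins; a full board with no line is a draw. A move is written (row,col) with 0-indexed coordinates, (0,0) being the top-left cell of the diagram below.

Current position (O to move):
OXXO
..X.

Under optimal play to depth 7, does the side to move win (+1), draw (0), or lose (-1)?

p1 O@[OXXO/..X.]: (1,0)[OXXO/O.X.]+0* (1,1)[OXXO/.OX.]+0 (1,3)[OXXO/..XO]+0
p2 X@[OXXO/O.X.]: (1,1)[OXXO/OXX.]+0* (1,3)[OXXO/O.XX]+0
p3 O@[OXXO/OXX.]: (1,3)[OXXO/OXXO]+0*
p4 X@[OXXO/OXXO] terminal +0; root [OXXO/..X.] d7

value(OXXO/..X., O) = 0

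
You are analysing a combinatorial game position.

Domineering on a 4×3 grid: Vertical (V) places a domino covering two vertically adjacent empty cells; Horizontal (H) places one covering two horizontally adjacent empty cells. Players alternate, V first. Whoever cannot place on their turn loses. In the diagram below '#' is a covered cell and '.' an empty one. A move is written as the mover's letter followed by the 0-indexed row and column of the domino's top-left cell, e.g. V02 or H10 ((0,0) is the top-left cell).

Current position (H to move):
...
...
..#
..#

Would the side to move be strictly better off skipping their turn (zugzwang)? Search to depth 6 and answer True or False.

[.../.../..#/..#] H move#1: H00:-1/##./.../..#/..#*, H01:-1/.##/.../..#/..#, H10:-1/.../##./..#/..#, H11:-1/.../.##/..#/..#, H20:-1/.../.../###/..#, H30:-1/.../.../..#/###
[##./.../..#/..#] V move#2: V02:-1/###/..#/..#/..#, V10:+1/##./#../#.#/..#*, V11:+1/##./.#./.##/..#, V20:+1/##./.../#.#/#.#, V21:+1/##./.../.##/.##
[##./#../#.#/..#] H move#3: H11:-1/##./###/#.#/..#*, H30:-1/##./#../#.#/###
[##./###/#.#/..#] V move#4: V21:+1/##./###/###/.##*
[##./###/###/.##] end (terminal -1, H#5); searched .../.../..#/..# to 6
pass branch (V moves first from the same position):
  | [.../.../..#/..#] V move#1: V00:+1/#../#../..#/..#*, V01:+1/.#./.#./..#/..#, V02:+1/..#/..#/..#/..#, V10:-1/.../#../#.#/..#, V11:+1/.../.#./.##/..#, V20:+1/.../.../#.#/#.#, V21:+1/.../.../.##/.##
  | [#../#../..#/..#] H move#2: H01:-1/###/#../..#/..#*, H11:-1/#../###/..#/..#, H20:-1/#../#../###/..#, H30:-1/#../#../..#/###
  | [###/#../..#/..#] V move#3: V11:-1/###/##./.##/..#, V20:+1/###/#../#.#/#.#*, V21:+1/###/#../.##/.##
  | [###/#../#.#/#.#] H move#4: H11:-1/###/###/#.#/#.#*
  | [###/###/#.#/#.#] V move#5: V21:+1/###/###/###/###*
  | [###/###/###/###] end (terminal -1, H#6); searched .../.../..#/..# to 6
H moving scores -1; H passing scores -1

zugzwang(.../.../..#/..#, H) = False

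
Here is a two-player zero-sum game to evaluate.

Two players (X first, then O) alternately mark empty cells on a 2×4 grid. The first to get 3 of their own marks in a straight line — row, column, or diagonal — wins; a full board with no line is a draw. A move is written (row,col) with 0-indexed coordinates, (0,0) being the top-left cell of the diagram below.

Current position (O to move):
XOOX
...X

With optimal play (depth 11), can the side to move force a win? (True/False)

ply 1, O at XOOX/...X | (1,0)=+0→XOOX/O..X*; (1,1)=+0→XOOX/.O.X; (1,2)=+0→XOOX/..OX
ply 2, X at XOOX/O..X | (1,1)=+0→XOOX/OX.X*; (1,2)=+0→XOOX/O.XX
ply 3, O at XOOX/OX.X | (1,2)=+0→XOOX/OXOX*
ply 4: XOOX/OXOX is terminal +0 (X); from XOOX/...X depth 11

O winning at [XOOX/...X]: False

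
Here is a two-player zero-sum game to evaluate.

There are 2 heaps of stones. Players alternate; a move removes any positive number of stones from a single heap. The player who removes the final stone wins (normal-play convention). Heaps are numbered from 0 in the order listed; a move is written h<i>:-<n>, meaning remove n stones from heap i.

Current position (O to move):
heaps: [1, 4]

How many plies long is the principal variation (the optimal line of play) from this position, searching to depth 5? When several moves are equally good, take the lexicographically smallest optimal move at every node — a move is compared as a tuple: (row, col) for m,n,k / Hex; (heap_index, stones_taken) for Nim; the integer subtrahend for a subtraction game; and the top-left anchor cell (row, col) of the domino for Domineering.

PV length from [(1,4)]: 3 plies

[(1,4)] O move#1: h0:-1:-1/(0,4), h1:-1:-1/(1,3), h1:-2:-1/(1,2), h1:-3:+1/(1,1)*, h1:-4:-1/(1,0)
[(1,1)] X move#2: h0:-1:-1/(0,1)*, h1:-1:-1/(1,0)
[(0,1)] O move#3: h1:-1:+1/(0,0)*
[(0,0)] end (terminal -1, X#4); searched (1,4) to 5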